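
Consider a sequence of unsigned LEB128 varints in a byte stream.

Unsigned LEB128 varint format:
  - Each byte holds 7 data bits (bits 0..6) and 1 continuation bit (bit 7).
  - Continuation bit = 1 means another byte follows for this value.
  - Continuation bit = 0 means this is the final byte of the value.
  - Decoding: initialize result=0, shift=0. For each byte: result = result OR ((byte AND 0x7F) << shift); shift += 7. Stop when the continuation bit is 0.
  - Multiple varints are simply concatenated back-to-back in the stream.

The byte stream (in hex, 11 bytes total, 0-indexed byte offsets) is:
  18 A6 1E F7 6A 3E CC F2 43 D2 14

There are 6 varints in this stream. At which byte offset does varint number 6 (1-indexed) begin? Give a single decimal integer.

Answer: 9

Derivation:
  byte[0]=0x18 cont=0 payload=0x18=24: acc |= 24<<0 -> acc=24 shift=7 [end]
Varint 1: bytes[0:1] = 18 -> value 24 (1 byte(s))
  byte[1]=0xA6 cont=1 payload=0x26=38: acc |= 38<<0 -> acc=38 shift=7
  byte[2]=0x1E cont=0 payload=0x1E=30: acc |= 30<<7 -> acc=3878 shift=14 [end]
Varint 2: bytes[1:3] = A6 1E -> value 3878 (2 byte(s))
  byte[3]=0xF7 cont=1 payload=0x77=119: acc |= 119<<0 -> acc=119 shift=7
  byte[4]=0x6A cont=0 payload=0x6A=106: acc |= 106<<7 -> acc=13687 shift=14 [end]
Varint 3: bytes[3:5] = F7 6A -> value 13687 (2 byte(s))
  byte[5]=0x3E cont=0 payload=0x3E=62: acc |= 62<<0 -> acc=62 shift=7 [end]
Varint 4: bytes[5:6] = 3E -> value 62 (1 byte(s))
  byte[6]=0xCC cont=1 payload=0x4C=76: acc |= 76<<0 -> acc=76 shift=7
  byte[7]=0xF2 cont=1 payload=0x72=114: acc |= 114<<7 -> acc=14668 shift=14
  byte[8]=0x43 cont=0 payload=0x43=67: acc |= 67<<14 -> acc=1112396 shift=21 [end]
Varint 5: bytes[6:9] = CC F2 43 -> value 1112396 (3 byte(s))
  byte[9]=0xD2 cont=1 payload=0x52=82: acc |= 82<<0 -> acc=82 shift=7
  byte[10]=0x14 cont=0 payload=0x14=20: acc |= 20<<7 -> acc=2642 shift=14 [end]
Varint 6: bytes[9:11] = D2 14 -> value 2642 (2 byte(s))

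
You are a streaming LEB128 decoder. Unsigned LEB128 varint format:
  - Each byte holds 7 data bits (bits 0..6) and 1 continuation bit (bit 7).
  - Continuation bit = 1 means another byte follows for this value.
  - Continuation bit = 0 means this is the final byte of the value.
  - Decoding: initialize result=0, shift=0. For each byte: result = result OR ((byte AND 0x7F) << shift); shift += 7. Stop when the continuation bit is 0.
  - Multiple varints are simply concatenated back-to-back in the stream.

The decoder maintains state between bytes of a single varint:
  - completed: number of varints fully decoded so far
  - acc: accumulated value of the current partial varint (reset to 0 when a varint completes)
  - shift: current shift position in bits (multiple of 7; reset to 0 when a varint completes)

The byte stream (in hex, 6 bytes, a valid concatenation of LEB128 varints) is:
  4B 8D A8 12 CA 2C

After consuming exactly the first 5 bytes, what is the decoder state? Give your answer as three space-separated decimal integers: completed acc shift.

byte[0]=0x4B cont=0 payload=0x4B: varint #1 complete (value=75); reset -> completed=1 acc=0 shift=0
byte[1]=0x8D cont=1 payload=0x0D: acc |= 13<<0 -> completed=1 acc=13 shift=7
byte[2]=0xA8 cont=1 payload=0x28: acc |= 40<<7 -> completed=1 acc=5133 shift=14
byte[3]=0x12 cont=0 payload=0x12: varint #2 complete (value=300045); reset -> completed=2 acc=0 shift=0
byte[4]=0xCA cont=1 payload=0x4A: acc |= 74<<0 -> completed=2 acc=74 shift=7

Answer: 2 74 7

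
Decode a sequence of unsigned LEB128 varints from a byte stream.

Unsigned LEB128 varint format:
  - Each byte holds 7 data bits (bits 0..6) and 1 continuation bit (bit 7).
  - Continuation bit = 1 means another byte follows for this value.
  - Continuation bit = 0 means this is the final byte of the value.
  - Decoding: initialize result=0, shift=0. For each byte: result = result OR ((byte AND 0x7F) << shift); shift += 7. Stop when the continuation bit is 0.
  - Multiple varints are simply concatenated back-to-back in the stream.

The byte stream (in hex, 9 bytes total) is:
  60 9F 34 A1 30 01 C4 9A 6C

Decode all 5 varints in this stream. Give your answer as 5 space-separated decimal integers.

Answer: 96 6687 6177 1 1772868

Derivation:
  byte[0]=0x60 cont=0 payload=0x60=96: acc |= 96<<0 -> acc=96 shift=7 [end]
Varint 1: bytes[0:1] = 60 -> value 96 (1 byte(s))
  byte[1]=0x9F cont=1 payload=0x1F=31: acc |= 31<<0 -> acc=31 shift=7
  byte[2]=0x34 cont=0 payload=0x34=52: acc |= 52<<7 -> acc=6687 shift=14 [end]
Varint 2: bytes[1:3] = 9F 34 -> value 6687 (2 byte(s))
  byte[3]=0xA1 cont=1 payload=0x21=33: acc |= 33<<0 -> acc=33 shift=7
  byte[4]=0x30 cont=0 payload=0x30=48: acc |= 48<<7 -> acc=6177 shift=14 [end]
Varint 3: bytes[3:5] = A1 30 -> value 6177 (2 byte(s))
  byte[5]=0x01 cont=0 payload=0x01=1: acc |= 1<<0 -> acc=1 shift=7 [end]
Varint 4: bytes[5:6] = 01 -> value 1 (1 byte(s))
  byte[6]=0xC4 cont=1 payload=0x44=68: acc |= 68<<0 -> acc=68 shift=7
  byte[7]=0x9A cont=1 payload=0x1A=26: acc |= 26<<7 -> acc=3396 shift=14
  byte[8]=0x6C cont=0 payload=0x6C=108: acc |= 108<<14 -> acc=1772868 shift=21 [end]
Varint 5: bytes[6:9] = C4 9A 6C -> value 1772868 (3 byte(s))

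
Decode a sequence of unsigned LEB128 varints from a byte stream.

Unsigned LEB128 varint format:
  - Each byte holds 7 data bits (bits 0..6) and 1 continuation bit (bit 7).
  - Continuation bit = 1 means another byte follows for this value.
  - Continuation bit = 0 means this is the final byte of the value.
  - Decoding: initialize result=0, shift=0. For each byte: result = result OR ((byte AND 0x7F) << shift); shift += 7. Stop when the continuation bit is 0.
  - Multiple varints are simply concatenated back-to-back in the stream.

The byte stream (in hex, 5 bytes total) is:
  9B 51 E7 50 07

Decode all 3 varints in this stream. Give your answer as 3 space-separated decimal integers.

  byte[0]=0x9B cont=1 payload=0x1B=27: acc |= 27<<0 -> acc=27 shift=7
  byte[1]=0x51 cont=0 payload=0x51=81: acc |= 81<<7 -> acc=10395 shift=14 [end]
Varint 1: bytes[0:2] = 9B 51 -> value 10395 (2 byte(s))
  byte[2]=0xE7 cont=1 payload=0x67=103: acc |= 103<<0 -> acc=103 shift=7
  byte[3]=0x50 cont=0 payload=0x50=80: acc |= 80<<7 -> acc=10343 shift=14 [end]
Varint 2: bytes[2:4] = E7 50 -> value 10343 (2 byte(s))
  byte[4]=0x07 cont=0 payload=0x07=7: acc |= 7<<0 -> acc=7 shift=7 [end]
Varint 3: bytes[4:5] = 07 -> value 7 (1 byte(s))

Answer: 10395 10343 7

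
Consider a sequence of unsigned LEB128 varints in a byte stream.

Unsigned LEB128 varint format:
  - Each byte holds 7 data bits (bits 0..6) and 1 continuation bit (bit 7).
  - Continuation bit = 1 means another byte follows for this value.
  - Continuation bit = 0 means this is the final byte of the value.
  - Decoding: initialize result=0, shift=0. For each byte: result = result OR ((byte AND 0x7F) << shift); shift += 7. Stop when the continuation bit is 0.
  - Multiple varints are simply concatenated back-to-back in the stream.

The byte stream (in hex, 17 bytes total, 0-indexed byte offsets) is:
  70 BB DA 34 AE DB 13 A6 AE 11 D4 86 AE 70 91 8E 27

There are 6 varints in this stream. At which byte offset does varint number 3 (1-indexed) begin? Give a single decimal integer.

  byte[0]=0x70 cont=0 payload=0x70=112: acc |= 112<<0 -> acc=112 shift=7 [end]
Varint 1: bytes[0:1] = 70 -> value 112 (1 byte(s))
  byte[1]=0xBB cont=1 payload=0x3B=59: acc |= 59<<0 -> acc=59 shift=7
  byte[2]=0xDA cont=1 payload=0x5A=90: acc |= 90<<7 -> acc=11579 shift=14
  byte[3]=0x34 cont=0 payload=0x34=52: acc |= 52<<14 -> acc=863547 shift=21 [end]
Varint 2: bytes[1:4] = BB DA 34 -> value 863547 (3 byte(s))
  byte[4]=0xAE cont=1 payload=0x2E=46: acc |= 46<<0 -> acc=46 shift=7
  byte[5]=0xDB cont=1 payload=0x5B=91: acc |= 91<<7 -> acc=11694 shift=14
  byte[6]=0x13 cont=0 payload=0x13=19: acc |= 19<<14 -> acc=322990 shift=21 [end]
Varint 3: bytes[4:7] = AE DB 13 -> value 322990 (3 byte(s))
  byte[7]=0xA6 cont=1 payload=0x26=38: acc |= 38<<0 -> acc=38 shift=7
  byte[8]=0xAE cont=1 payload=0x2E=46: acc |= 46<<7 -> acc=5926 shift=14
  byte[9]=0x11 cont=0 payload=0x11=17: acc |= 17<<14 -> acc=284454 shift=21 [end]
Varint 4: bytes[7:10] = A6 AE 11 -> value 284454 (3 byte(s))
  byte[10]=0xD4 cont=1 payload=0x54=84: acc |= 84<<0 -> acc=84 shift=7
  byte[11]=0x86 cont=1 payload=0x06=6: acc |= 6<<7 -> acc=852 shift=14
  byte[12]=0xAE cont=1 payload=0x2E=46: acc |= 46<<14 -> acc=754516 shift=21
  byte[13]=0x70 cont=0 payload=0x70=112: acc |= 112<<21 -> acc=235635540 shift=28 [end]
Varint 5: bytes[10:14] = D4 86 AE 70 -> value 235635540 (4 byte(s))
  byte[14]=0x91 cont=1 payload=0x11=17: acc |= 17<<0 -> acc=17 shift=7
  byte[15]=0x8E cont=1 payload=0x0E=14: acc |= 14<<7 -> acc=1809 shift=14
  byte[16]=0x27 cont=0 payload=0x27=39: acc |= 39<<14 -> acc=640785 shift=21 [end]
Varint 6: bytes[14:17] = 91 8E 27 -> value 640785 (3 byte(s))

Answer: 4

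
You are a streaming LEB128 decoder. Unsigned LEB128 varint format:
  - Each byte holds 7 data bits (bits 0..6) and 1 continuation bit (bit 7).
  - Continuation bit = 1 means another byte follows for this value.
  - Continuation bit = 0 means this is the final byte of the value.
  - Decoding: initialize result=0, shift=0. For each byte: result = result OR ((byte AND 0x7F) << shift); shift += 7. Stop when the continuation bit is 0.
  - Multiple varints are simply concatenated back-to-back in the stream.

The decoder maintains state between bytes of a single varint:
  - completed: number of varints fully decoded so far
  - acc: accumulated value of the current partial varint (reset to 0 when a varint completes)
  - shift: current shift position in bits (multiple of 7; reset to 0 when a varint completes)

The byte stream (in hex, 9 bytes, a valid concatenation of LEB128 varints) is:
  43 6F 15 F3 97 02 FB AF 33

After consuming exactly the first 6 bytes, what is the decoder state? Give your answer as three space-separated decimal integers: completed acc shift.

byte[0]=0x43 cont=0 payload=0x43: varint #1 complete (value=67); reset -> completed=1 acc=0 shift=0
byte[1]=0x6F cont=0 payload=0x6F: varint #2 complete (value=111); reset -> completed=2 acc=0 shift=0
byte[2]=0x15 cont=0 payload=0x15: varint #3 complete (value=21); reset -> completed=3 acc=0 shift=0
byte[3]=0xF3 cont=1 payload=0x73: acc |= 115<<0 -> completed=3 acc=115 shift=7
byte[4]=0x97 cont=1 payload=0x17: acc |= 23<<7 -> completed=3 acc=3059 shift=14
byte[5]=0x02 cont=0 payload=0x02: varint #4 complete (value=35827); reset -> completed=4 acc=0 shift=0

Answer: 4 0 0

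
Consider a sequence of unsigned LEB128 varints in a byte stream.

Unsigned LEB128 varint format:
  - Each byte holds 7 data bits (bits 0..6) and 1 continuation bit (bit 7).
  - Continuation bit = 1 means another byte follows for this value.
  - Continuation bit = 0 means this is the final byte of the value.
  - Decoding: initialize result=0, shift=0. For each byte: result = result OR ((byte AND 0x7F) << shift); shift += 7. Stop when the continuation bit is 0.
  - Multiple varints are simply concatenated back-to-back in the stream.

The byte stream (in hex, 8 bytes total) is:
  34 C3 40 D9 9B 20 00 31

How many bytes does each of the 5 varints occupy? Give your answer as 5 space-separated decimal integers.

  byte[0]=0x34 cont=0 payload=0x34=52: acc |= 52<<0 -> acc=52 shift=7 [end]
Varint 1: bytes[0:1] = 34 -> value 52 (1 byte(s))
  byte[1]=0xC3 cont=1 payload=0x43=67: acc |= 67<<0 -> acc=67 shift=7
  byte[2]=0x40 cont=0 payload=0x40=64: acc |= 64<<7 -> acc=8259 shift=14 [end]
Varint 2: bytes[1:3] = C3 40 -> value 8259 (2 byte(s))
  byte[3]=0xD9 cont=1 payload=0x59=89: acc |= 89<<0 -> acc=89 shift=7
  byte[4]=0x9B cont=1 payload=0x1B=27: acc |= 27<<7 -> acc=3545 shift=14
  byte[5]=0x20 cont=0 payload=0x20=32: acc |= 32<<14 -> acc=527833 shift=21 [end]
Varint 3: bytes[3:6] = D9 9B 20 -> value 527833 (3 byte(s))
  byte[6]=0x00 cont=0 payload=0x00=0: acc |= 0<<0 -> acc=0 shift=7 [end]
Varint 4: bytes[6:7] = 00 -> value 0 (1 byte(s))
  byte[7]=0x31 cont=0 payload=0x31=49: acc |= 49<<0 -> acc=49 shift=7 [end]
Varint 5: bytes[7:8] = 31 -> value 49 (1 byte(s))

Answer: 1 2 3 1 1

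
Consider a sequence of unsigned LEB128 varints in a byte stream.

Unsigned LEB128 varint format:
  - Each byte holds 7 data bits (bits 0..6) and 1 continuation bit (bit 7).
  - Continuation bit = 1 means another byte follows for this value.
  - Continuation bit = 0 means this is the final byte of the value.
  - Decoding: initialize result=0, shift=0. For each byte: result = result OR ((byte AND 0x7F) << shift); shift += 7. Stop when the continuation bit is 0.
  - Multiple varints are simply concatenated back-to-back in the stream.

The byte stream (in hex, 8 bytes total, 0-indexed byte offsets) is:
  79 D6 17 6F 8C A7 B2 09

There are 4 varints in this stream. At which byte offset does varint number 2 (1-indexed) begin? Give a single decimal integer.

  byte[0]=0x79 cont=0 payload=0x79=121: acc |= 121<<0 -> acc=121 shift=7 [end]
Varint 1: bytes[0:1] = 79 -> value 121 (1 byte(s))
  byte[1]=0xD6 cont=1 payload=0x56=86: acc |= 86<<0 -> acc=86 shift=7
  byte[2]=0x17 cont=0 payload=0x17=23: acc |= 23<<7 -> acc=3030 shift=14 [end]
Varint 2: bytes[1:3] = D6 17 -> value 3030 (2 byte(s))
  byte[3]=0x6F cont=0 payload=0x6F=111: acc |= 111<<0 -> acc=111 shift=7 [end]
Varint 3: bytes[3:4] = 6F -> value 111 (1 byte(s))
  byte[4]=0x8C cont=1 payload=0x0C=12: acc |= 12<<0 -> acc=12 shift=7
  byte[5]=0xA7 cont=1 payload=0x27=39: acc |= 39<<7 -> acc=5004 shift=14
  byte[6]=0xB2 cont=1 payload=0x32=50: acc |= 50<<14 -> acc=824204 shift=21
  byte[7]=0x09 cont=0 payload=0x09=9: acc |= 9<<21 -> acc=19698572 shift=28 [end]
Varint 4: bytes[4:8] = 8C A7 B2 09 -> value 19698572 (4 byte(s))

Answer: 1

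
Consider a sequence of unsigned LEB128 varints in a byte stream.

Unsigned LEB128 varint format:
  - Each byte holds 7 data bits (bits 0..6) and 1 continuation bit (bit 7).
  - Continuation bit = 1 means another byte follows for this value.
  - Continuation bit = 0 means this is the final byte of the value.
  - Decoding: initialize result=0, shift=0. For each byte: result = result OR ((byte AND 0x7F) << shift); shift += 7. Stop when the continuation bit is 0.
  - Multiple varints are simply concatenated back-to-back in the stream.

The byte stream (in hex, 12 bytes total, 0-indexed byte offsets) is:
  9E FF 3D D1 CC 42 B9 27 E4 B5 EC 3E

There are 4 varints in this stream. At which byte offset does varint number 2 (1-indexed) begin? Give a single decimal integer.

Answer: 3

Derivation:
  byte[0]=0x9E cont=1 payload=0x1E=30: acc |= 30<<0 -> acc=30 shift=7
  byte[1]=0xFF cont=1 payload=0x7F=127: acc |= 127<<7 -> acc=16286 shift=14
  byte[2]=0x3D cont=0 payload=0x3D=61: acc |= 61<<14 -> acc=1015710 shift=21 [end]
Varint 1: bytes[0:3] = 9E FF 3D -> value 1015710 (3 byte(s))
  byte[3]=0xD1 cont=1 payload=0x51=81: acc |= 81<<0 -> acc=81 shift=7
  byte[4]=0xCC cont=1 payload=0x4C=76: acc |= 76<<7 -> acc=9809 shift=14
  byte[5]=0x42 cont=0 payload=0x42=66: acc |= 66<<14 -> acc=1091153 shift=21 [end]
Varint 2: bytes[3:6] = D1 CC 42 -> value 1091153 (3 byte(s))
  byte[6]=0xB9 cont=1 payload=0x39=57: acc |= 57<<0 -> acc=57 shift=7
  byte[7]=0x27 cont=0 payload=0x27=39: acc |= 39<<7 -> acc=5049 shift=14 [end]
Varint 3: bytes[6:8] = B9 27 -> value 5049 (2 byte(s))
  byte[8]=0xE4 cont=1 payload=0x64=100: acc |= 100<<0 -> acc=100 shift=7
  byte[9]=0xB5 cont=1 payload=0x35=53: acc |= 53<<7 -> acc=6884 shift=14
  byte[10]=0xEC cont=1 payload=0x6C=108: acc |= 108<<14 -> acc=1776356 shift=21
  byte[11]=0x3E cont=0 payload=0x3E=62: acc |= 62<<21 -> acc=131799780 shift=28 [end]
Varint 4: bytes[8:12] = E4 B5 EC 3E -> value 131799780 (4 byte(s))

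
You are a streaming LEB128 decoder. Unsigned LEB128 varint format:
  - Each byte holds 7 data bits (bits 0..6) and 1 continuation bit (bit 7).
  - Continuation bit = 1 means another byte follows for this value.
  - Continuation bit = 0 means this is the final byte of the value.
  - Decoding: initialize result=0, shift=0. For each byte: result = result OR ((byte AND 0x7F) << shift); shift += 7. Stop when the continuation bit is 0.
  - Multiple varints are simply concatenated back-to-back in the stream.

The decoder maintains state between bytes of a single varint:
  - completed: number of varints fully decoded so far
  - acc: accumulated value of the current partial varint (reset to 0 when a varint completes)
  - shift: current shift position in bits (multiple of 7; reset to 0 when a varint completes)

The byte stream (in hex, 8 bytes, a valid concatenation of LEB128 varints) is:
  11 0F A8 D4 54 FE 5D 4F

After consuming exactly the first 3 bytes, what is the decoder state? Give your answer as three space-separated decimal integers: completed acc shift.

byte[0]=0x11 cont=0 payload=0x11: varint #1 complete (value=17); reset -> completed=1 acc=0 shift=0
byte[1]=0x0F cont=0 payload=0x0F: varint #2 complete (value=15); reset -> completed=2 acc=0 shift=0
byte[2]=0xA8 cont=1 payload=0x28: acc |= 40<<0 -> completed=2 acc=40 shift=7

Answer: 2 40 7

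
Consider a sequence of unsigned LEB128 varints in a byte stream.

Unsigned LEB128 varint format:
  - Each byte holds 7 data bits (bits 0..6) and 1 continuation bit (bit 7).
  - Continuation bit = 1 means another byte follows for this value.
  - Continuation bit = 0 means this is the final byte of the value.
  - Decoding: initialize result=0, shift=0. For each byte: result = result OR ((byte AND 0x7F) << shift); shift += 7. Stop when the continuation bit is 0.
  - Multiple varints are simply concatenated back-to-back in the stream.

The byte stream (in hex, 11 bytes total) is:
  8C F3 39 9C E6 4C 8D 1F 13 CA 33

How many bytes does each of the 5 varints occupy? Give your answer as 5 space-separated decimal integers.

Answer: 3 3 2 1 2

Derivation:
  byte[0]=0x8C cont=1 payload=0x0C=12: acc |= 12<<0 -> acc=12 shift=7
  byte[1]=0xF3 cont=1 payload=0x73=115: acc |= 115<<7 -> acc=14732 shift=14
  byte[2]=0x39 cont=0 payload=0x39=57: acc |= 57<<14 -> acc=948620 shift=21 [end]
Varint 1: bytes[0:3] = 8C F3 39 -> value 948620 (3 byte(s))
  byte[3]=0x9C cont=1 payload=0x1C=28: acc |= 28<<0 -> acc=28 shift=7
  byte[4]=0xE6 cont=1 payload=0x66=102: acc |= 102<<7 -> acc=13084 shift=14
  byte[5]=0x4C cont=0 payload=0x4C=76: acc |= 76<<14 -> acc=1258268 shift=21 [end]
Varint 2: bytes[3:6] = 9C E6 4C -> value 1258268 (3 byte(s))
  byte[6]=0x8D cont=1 payload=0x0D=13: acc |= 13<<0 -> acc=13 shift=7
  byte[7]=0x1F cont=0 payload=0x1F=31: acc |= 31<<7 -> acc=3981 shift=14 [end]
Varint 3: bytes[6:8] = 8D 1F -> value 3981 (2 byte(s))
  byte[8]=0x13 cont=0 payload=0x13=19: acc |= 19<<0 -> acc=19 shift=7 [end]
Varint 4: bytes[8:9] = 13 -> value 19 (1 byte(s))
  byte[9]=0xCA cont=1 payload=0x4A=74: acc |= 74<<0 -> acc=74 shift=7
  byte[10]=0x33 cont=0 payload=0x33=51: acc |= 51<<7 -> acc=6602 shift=14 [end]
Varint 5: bytes[9:11] = CA 33 -> value 6602 (2 byte(s))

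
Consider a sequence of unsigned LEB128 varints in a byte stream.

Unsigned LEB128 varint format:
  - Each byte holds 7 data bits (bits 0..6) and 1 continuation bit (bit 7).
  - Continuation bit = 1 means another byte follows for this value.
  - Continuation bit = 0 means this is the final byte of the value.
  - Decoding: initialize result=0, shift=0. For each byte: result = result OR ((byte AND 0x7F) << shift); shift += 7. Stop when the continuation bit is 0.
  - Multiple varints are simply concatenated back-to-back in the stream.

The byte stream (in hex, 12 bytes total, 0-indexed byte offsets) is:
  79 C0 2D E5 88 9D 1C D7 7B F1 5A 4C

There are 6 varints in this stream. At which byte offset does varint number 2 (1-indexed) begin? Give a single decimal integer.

  byte[0]=0x79 cont=0 payload=0x79=121: acc |= 121<<0 -> acc=121 shift=7 [end]
Varint 1: bytes[0:1] = 79 -> value 121 (1 byte(s))
  byte[1]=0xC0 cont=1 payload=0x40=64: acc |= 64<<0 -> acc=64 shift=7
  byte[2]=0x2D cont=0 payload=0x2D=45: acc |= 45<<7 -> acc=5824 shift=14 [end]
Varint 2: bytes[1:3] = C0 2D -> value 5824 (2 byte(s))
  byte[3]=0xE5 cont=1 payload=0x65=101: acc |= 101<<0 -> acc=101 shift=7
  byte[4]=0x88 cont=1 payload=0x08=8: acc |= 8<<7 -> acc=1125 shift=14
  byte[5]=0x9D cont=1 payload=0x1D=29: acc |= 29<<14 -> acc=476261 shift=21
  byte[6]=0x1C cont=0 payload=0x1C=28: acc |= 28<<21 -> acc=59196517 shift=28 [end]
Varint 3: bytes[3:7] = E5 88 9D 1C -> value 59196517 (4 byte(s))
  byte[7]=0xD7 cont=1 payload=0x57=87: acc |= 87<<0 -> acc=87 shift=7
  byte[8]=0x7B cont=0 payload=0x7B=123: acc |= 123<<7 -> acc=15831 shift=14 [end]
Varint 4: bytes[7:9] = D7 7B -> value 15831 (2 byte(s))
  byte[9]=0xF1 cont=1 payload=0x71=113: acc |= 113<<0 -> acc=113 shift=7
  byte[10]=0x5A cont=0 payload=0x5A=90: acc |= 90<<7 -> acc=11633 shift=14 [end]
Varint 5: bytes[9:11] = F1 5A -> value 11633 (2 byte(s))
  byte[11]=0x4C cont=0 payload=0x4C=76: acc |= 76<<0 -> acc=76 shift=7 [end]
Varint 6: bytes[11:12] = 4C -> value 76 (1 byte(s))

Answer: 1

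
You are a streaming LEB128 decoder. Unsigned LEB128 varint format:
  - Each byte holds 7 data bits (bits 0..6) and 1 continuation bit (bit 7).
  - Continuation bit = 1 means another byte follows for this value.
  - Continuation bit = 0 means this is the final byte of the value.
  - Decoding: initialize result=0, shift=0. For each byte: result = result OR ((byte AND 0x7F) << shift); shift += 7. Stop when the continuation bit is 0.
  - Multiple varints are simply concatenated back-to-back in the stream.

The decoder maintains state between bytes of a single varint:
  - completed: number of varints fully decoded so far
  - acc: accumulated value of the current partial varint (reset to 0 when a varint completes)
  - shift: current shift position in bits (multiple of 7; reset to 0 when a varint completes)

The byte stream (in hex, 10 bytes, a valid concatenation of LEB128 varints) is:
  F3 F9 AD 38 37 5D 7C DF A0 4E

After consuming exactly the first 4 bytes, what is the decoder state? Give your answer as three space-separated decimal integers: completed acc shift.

byte[0]=0xF3 cont=1 payload=0x73: acc |= 115<<0 -> completed=0 acc=115 shift=7
byte[1]=0xF9 cont=1 payload=0x79: acc |= 121<<7 -> completed=0 acc=15603 shift=14
byte[2]=0xAD cont=1 payload=0x2D: acc |= 45<<14 -> completed=0 acc=752883 shift=21
byte[3]=0x38 cont=0 payload=0x38: varint #1 complete (value=118193395); reset -> completed=1 acc=0 shift=0

Answer: 1 0 0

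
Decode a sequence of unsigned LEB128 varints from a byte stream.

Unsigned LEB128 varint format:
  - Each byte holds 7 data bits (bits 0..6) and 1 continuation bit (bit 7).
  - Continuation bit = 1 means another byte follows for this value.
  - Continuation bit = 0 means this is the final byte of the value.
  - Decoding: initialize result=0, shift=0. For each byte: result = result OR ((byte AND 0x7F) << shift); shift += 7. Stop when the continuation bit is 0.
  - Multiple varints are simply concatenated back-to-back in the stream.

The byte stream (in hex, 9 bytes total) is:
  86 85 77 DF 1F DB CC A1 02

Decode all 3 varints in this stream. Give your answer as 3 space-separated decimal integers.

  byte[0]=0x86 cont=1 payload=0x06=6: acc |= 6<<0 -> acc=6 shift=7
  byte[1]=0x85 cont=1 payload=0x05=5: acc |= 5<<7 -> acc=646 shift=14
  byte[2]=0x77 cont=0 payload=0x77=119: acc |= 119<<14 -> acc=1950342 shift=21 [end]
Varint 1: bytes[0:3] = 86 85 77 -> value 1950342 (3 byte(s))
  byte[3]=0xDF cont=1 payload=0x5F=95: acc |= 95<<0 -> acc=95 shift=7
  byte[4]=0x1F cont=0 payload=0x1F=31: acc |= 31<<7 -> acc=4063 shift=14 [end]
Varint 2: bytes[3:5] = DF 1F -> value 4063 (2 byte(s))
  byte[5]=0xDB cont=1 payload=0x5B=91: acc |= 91<<0 -> acc=91 shift=7
  byte[6]=0xCC cont=1 payload=0x4C=76: acc |= 76<<7 -> acc=9819 shift=14
  byte[7]=0xA1 cont=1 payload=0x21=33: acc |= 33<<14 -> acc=550491 shift=21
  byte[8]=0x02 cont=0 payload=0x02=2: acc |= 2<<21 -> acc=4744795 shift=28 [end]
Varint 3: bytes[5:9] = DB CC A1 02 -> value 4744795 (4 byte(s))

Answer: 1950342 4063 4744795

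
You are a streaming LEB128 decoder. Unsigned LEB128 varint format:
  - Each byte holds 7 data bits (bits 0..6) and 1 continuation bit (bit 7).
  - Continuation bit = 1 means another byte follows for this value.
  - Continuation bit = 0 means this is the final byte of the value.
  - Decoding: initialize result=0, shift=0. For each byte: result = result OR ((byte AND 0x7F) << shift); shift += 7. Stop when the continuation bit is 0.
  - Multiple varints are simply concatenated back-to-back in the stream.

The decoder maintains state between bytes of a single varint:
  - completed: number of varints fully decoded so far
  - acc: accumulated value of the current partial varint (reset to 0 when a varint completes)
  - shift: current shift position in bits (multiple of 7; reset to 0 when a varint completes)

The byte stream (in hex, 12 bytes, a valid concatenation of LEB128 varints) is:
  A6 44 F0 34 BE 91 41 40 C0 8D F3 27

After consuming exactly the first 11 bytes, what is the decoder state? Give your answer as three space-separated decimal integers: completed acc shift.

byte[0]=0xA6 cont=1 payload=0x26: acc |= 38<<0 -> completed=0 acc=38 shift=7
byte[1]=0x44 cont=0 payload=0x44: varint #1 complete (value=8742); reset -> completed=1 acc=0 shift=0
byte[2]=0xF0 cont=1 payload=0x70: acc |= 112<<0 -> completed=1 acc=112 shift=7
byte[3]=0x34 cont=0 payload=0x34: varint #2 complete (value=6768); reset -> completed=2 acc=0 shift=0
byte[4]=0xBE cont=1 payload=0x3E: acc |= 62<<0 -> completed=2 acc=62 shift=7
byte[5]=0x91 cont=1 payload=0x11: acc |= 17<<7 -> completed=2 acc=2238 shift=14
byte[6]=0x41 cont=0 payload=0x41: varint #3 complete (value=1067198); reset -> completed=3 acc=0 shift=0
byte[7]=0x40 cont=0 payload=0x40: varint #4 complete (value=64); reset -> completed=4 acc=0 shift=0
byte[8]=0xC0 cont=1 payload=0x40: acc |= 64<<0 -> completed=4 acc=64 shift=7
byte[9]=0x8D cont=1 payload=0x0D: acc |= 13<<7 -> completed=4 acc=1728 shift=14
byte[10]=0xF3 cont=1 payload=0x73: acc |= 115<<14 -> completed=4 acc=1885888 shift=21

Answer: 4 1885888 21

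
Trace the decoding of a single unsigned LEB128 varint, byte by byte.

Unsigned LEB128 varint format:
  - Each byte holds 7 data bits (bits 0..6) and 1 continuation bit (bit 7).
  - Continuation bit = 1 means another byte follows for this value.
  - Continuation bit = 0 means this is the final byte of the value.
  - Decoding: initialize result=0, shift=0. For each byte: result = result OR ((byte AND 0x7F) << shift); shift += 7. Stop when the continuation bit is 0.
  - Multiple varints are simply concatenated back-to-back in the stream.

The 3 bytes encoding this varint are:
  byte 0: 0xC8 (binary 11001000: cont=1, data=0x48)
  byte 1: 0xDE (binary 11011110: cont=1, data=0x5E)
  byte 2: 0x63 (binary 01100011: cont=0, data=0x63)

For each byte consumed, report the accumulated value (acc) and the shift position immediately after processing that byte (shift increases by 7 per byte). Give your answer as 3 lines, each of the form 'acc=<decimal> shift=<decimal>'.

byte 0=0xC8: payload=0x48=72, contrib = 72<<0 = 72; acc -> 72, shift -> 7
byte 1=0xDE: payload=0x5E=94, contrib = 94<<7 = 12032; acc -> 12104, shift -> 14
byte 2=0x63: payload=0x63=99, contrib = 99<<14 = 1622016; acc -> 1634120, shift -> 21

Answer: acc=72 shift=7
acc=12104 shift=14
acc=1634120 shift=21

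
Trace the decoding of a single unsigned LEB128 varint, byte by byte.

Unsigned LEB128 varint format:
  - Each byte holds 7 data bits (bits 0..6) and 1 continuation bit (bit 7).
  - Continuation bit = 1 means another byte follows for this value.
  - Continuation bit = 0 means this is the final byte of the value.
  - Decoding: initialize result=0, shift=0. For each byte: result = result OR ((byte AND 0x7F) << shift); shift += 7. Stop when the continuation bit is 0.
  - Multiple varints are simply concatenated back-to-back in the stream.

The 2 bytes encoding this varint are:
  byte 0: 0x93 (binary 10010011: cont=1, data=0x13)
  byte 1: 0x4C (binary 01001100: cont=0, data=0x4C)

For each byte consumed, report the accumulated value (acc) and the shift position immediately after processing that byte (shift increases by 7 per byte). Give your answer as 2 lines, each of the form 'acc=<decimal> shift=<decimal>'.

Answer: acc=19 shift=7
acc=9747 shift=14

Derivation:
byte 0=0x93: payload=0x13=19, contrib = 19<<0 = 19; acc -> 19, shift -> 7
byte 1=0x4C: payload=0x4C=76, contrib = 76<<7 = 9728; acc -> 9747, shift -> 14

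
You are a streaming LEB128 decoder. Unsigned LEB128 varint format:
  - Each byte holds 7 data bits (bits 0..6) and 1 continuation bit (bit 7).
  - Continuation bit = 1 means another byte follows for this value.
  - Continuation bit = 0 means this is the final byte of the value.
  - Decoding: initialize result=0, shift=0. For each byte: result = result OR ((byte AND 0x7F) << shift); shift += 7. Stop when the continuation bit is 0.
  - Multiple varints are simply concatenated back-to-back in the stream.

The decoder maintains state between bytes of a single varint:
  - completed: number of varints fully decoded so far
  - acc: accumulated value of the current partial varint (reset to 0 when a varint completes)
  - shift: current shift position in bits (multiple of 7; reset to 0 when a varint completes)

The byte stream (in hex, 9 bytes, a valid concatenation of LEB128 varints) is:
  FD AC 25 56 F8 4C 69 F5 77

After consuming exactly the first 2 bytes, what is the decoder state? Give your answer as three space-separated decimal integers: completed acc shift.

byte[0]=0xFD cont=1 payload=0x7D: acc |= 125<<0 -> completed=0 acc=125 shift=7
byte[1]=0xAC cont=1 payload=0x2C: acc |= 44<<7 -> completed=0 acc=5757 shift=14

Answer: 0 5757 14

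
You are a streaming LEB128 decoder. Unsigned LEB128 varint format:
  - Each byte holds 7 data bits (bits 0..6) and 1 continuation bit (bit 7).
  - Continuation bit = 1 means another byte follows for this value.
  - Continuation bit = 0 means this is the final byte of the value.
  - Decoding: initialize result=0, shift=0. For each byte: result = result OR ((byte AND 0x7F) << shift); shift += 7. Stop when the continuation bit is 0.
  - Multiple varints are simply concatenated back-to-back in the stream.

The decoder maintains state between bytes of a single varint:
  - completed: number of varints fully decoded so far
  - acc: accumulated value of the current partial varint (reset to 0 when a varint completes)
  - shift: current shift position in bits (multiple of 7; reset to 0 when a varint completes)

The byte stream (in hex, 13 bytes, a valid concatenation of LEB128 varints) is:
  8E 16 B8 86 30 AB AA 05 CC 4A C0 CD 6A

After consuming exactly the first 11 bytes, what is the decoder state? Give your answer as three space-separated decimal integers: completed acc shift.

Answer: 4 64 7

Derivation:
byte[0]=0x8E cont=1 payload=0x0E: acc |= 14<<0 -> completed=0 acc=14 shift=7
byte[1]=0x16 cont=0 payload=0x16: varint #1 complete (value=2830); reset -> completed=1 acc=0 shift=0
byte[2]=0xB8 cont=1 payload=0x38: acc |= 56<<0 -> completed=1 acc=56 shift=7
byte[3]=0x86 cont=1 payload=0x06: acc |= 6<<7 -> completed=1 acc=824 shift=14
byte[4]=0x30 cont=0 payload=0x30: varint #2 complete (value=787256); reset -> completed=2 acc=0 shift=0
byte[5]=0xAB cont=1 payload=0x2B: acc |= 43<<0 -> completed=2 acc=43 shift=7
byte[6]=0xAA cont=1 payload=0x2A: acc |= 42<<7 -> completed=2 acc=5419 shift=14
byte[7]=0x05 cont=0 payload=0x05: varint #3 complete (value=87339); reset -> completed=3 acc=0 shift=0
byte[8]=0xCC cont=1 payload=0x4C: acc |= 76<<0 -> completed=3 acc=76 shift=7
byte[9]=0x4A cont=0 payload=0x4A: varint #4 complete (value=9548); reset -> completed=4 acc=0 shift=0
byte[10]=0xC0 cont=1 payload=0x40: acc |= 64<<0 -> completed=4 acc=64 shift=7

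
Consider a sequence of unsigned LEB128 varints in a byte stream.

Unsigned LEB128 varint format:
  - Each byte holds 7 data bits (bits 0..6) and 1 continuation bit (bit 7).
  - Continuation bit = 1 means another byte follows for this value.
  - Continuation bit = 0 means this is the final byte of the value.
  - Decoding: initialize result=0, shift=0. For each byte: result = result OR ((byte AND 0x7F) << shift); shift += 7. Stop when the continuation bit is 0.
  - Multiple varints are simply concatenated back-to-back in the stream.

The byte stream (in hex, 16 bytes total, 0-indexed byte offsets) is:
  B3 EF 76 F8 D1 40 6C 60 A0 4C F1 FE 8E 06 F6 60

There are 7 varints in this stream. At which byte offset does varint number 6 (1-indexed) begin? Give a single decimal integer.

  byte[0]=0xB3 cont=1 payload=0x33=51: acc |= 51<<0 -> acc=51 shift=7
  byte[1]=0xEF cont=1 payload=0x6F=111: acc |= 111<<7 -> acc=14259 shift=14
  byte[2]=0x76 cont=0 payload=0x76=118: acc |= 118<<14 -> acc=1947571 shift=21 [end]
Varint 1: bytes[0:3] = B3 EF 76 -> value 1947571 (3 byte(s))
  byte[3]=0xF8 cont=1 payload=0x78=120: acc |= 120<<0 -> acc=120 shift=7
  byte[4]=0xD1 cont=1 payload=0x51=81: acc |= 81<<7 -> acc=10488 shift=14
  byte[5]=0x40 cont=0 payload=0x40=64: acc |= 64<<14 -> acc=1059064 shift=21 [end]
Varint 2: bytes[3:6] = F8 D1 40 -> value 1059064 (3 byte(s))
  byte[6]=0x6C cont=0 payload=0x6C=108: acc |= 108<<0 -> acc=108 shift=7 [end]
Varint 3: bytes[6:7] = 6C -> value 108 (1 byte(s))
  byte[7]=0x60 cont=0 payload=0x60=96: acc |= 96<<0 -> acc=96 shift=7 [end]
Varint 4: bytes[7:8] = 60 -> value 96 (1 byte(s))
  byte[8]=0xA0 cont=1 payload=0x20=32: acc |= 32<<0 -> acc=32 shift=7
  byte[9]=0x4C cont=0 payload=0x4C=76: acc |= 76<<7 -> acc=9760 shift=14 [end]
Varint 5: bytes[8:10] = A0 4C -> value 9760 (2 byte(s))
  byte[10]=0xF1 cont=1 payload=0x71=113: acc |= 113<<0 -> acc=113 shift=7
  byte[11]=0xFE cont=1 payload=0x7E=126: acc |= 126<<7 -> acc=16241 shift=14
  byte[12]=0x8E cont=1 payload=0x0E=14: acc |= 14<<14 -> acc=245617 shift=21
  byte[13]=0x06 cont=0 payload=0x06=6: acc |= 6<<21 -> acc=12828529 shift=28 [end]
Varint 6: bytes[10:14] = F1 FE 8E 06 -> value 12828529 (4 byte(s))
  byte[14]=0xF6 cont=1 payload=0x76=118: acc |= 118<<0 -> acc=118 shift=7
  byte[15]=0x60 cont=0 payload=0x60=96: acc |= 96<<7 -> acc=12406 shift=14 [end]
Varint 7: bytes[14:16] = F6 60 -> value 12406 (2 byte(s))

Answer: 10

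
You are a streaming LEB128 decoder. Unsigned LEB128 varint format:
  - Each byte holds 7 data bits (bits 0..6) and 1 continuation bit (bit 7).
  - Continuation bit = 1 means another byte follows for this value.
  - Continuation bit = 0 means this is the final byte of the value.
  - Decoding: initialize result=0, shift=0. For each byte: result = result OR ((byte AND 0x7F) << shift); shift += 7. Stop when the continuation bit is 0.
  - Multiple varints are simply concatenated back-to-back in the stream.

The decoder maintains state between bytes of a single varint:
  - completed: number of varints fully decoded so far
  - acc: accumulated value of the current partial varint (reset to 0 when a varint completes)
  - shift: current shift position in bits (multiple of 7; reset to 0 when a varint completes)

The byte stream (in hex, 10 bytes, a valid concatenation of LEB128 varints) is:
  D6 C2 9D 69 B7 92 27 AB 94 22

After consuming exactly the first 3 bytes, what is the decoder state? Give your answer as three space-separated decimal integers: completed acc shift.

Answer: 0 483670 21

Derivation:
byte[0]=0xD6 cont=1 payload=0x56: acc |= 86<<0 -> completed=0 acc=86 shift=7
byte[1]=0xC2 cont=1 payload=0x42: acc |= 66<<7 -> completed=0 acc=8534 shift=14
byte[2]=0x9D cont=1 payload=0x1D: acc |= 29<<14 -> completed=0 acc=483670 shift=21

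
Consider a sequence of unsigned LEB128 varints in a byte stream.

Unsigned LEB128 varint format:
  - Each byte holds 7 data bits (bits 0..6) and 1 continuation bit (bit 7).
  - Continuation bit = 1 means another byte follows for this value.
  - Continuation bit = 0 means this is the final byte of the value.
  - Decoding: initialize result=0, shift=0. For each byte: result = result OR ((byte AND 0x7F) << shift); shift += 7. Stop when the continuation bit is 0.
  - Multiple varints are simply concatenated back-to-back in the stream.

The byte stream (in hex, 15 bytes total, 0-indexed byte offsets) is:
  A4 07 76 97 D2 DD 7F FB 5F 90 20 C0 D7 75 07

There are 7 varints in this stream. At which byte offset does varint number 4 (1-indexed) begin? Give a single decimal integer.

Answer: 7

Derivation:
  byte[0]=0xA4 cont=1 payload=0x24=36: acc |= 36<<0 -> acc=36 shift=7
  byte[1]=0x07 cont=0 payload=0x07=7: acc |= 7<<7 -> acc=932 shift=14 [end]
Varint 1: bytes[0:2] = A4 07 -> value 932 (2 byte(s))
  byte[2]=0x76 cont=0 payload=0x76=118: acc |= 118<<0 -> acc=118 shift=7 [end]
Varint 2: bytes[2:3] = 76 -> value 118 (1 byte(s))
  byte[3]=0x97 cont=1 payload=0x17=23: acc |= 23<<0 -> acc=23 shift=7
  byte[4]=0xD2 cont=1 payload=0x52=82: acc |= 82<<7 -> acc=10519 shift=14
  byte[5]=0xDD cont=1 payload=0x5D=93: acc |= 93<<14 -> acc=1534231 shift=21
  byte[6]=0x7F cont=0 payload=0x7F=127: acc |= 127<<21 -> acc=267872535 shift=28 [end]
Varint 3: bytes[3:7] = 97 D2 DD 7F -> value 267872535 (4 byte(s))
  byte[7]=0xFB cont=1 payload=0x7B=123: acc |= 123<<0 -> acc=123 shift=7
  byte[8]=0x5F cont=0 payload=0x5F=95: acc |= 95<<7 -> acc=12283 shift=14 [end]
Varint 4: bytes[7:9] = FB 5F -> value 12283 (2 byte(s))
  byte[9]=0x90 cont=1 payload=0x10=16: acc |= 16<<0 -> acc=16 shift=7
  byte[10]=0x20 cont=0 payload=0x20=32: acc |= 32<<7 -> acc=4112 shift=14 [end]
Varint 5: bytes[9:11] = 90 20 -> value 4112 (2 byte(s))
  byte[11]=0xC0 cont=1 payload=0x40=64: acc |= 64<<0 -> acc=64 shift=7
  byte[12]=0xD7 cont=1 payload=0x57=87: acc |= 87<<7 -> acc=11200 shift=14
  byte[13]=0x75 cont=0 payload=0x75=117: acc |= 117<<14 -> acc=1928128 shift=21 [end]
Varint 6: bytes[11:14] = C0 D7 75 -> value 1928128 (3 byte(s))
  byte[14]=0x07 cont=0 payload=0x07=7: acc |= 7<<0 -> acc=7 shift=7 [end]
Varint 7: bytes[14:15] = 07 -> value 7 (1 byte(s))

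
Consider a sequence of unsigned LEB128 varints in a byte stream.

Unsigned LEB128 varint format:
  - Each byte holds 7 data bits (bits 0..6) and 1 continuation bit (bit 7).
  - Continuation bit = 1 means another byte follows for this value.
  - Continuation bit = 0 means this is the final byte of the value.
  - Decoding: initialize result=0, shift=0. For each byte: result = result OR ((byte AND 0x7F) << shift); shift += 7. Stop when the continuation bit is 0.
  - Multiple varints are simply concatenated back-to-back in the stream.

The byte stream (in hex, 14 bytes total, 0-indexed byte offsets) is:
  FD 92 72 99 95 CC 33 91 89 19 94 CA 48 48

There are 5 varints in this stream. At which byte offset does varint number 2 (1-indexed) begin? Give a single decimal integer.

  byte[0]=0xFD cont=1 payload=0x7D=125: acc |= 125<<0 -> acc=125 shift=7
  byte[1]=0x92 cont=1 payload=0x12=18: acc |= 18<<7 -> acc=2429 shift=14
  byte[2]=0x72 cont=0 payload=0x72=114: acc |= 114<<14 -> acc=1870205 shift=21 [end]
Varint 1: bytes[0:3] = FD 92 72 -> value 1870205 (3 byte(s))
  byte[3]=0x99 cont=1 payload=0x19=25: acc |= 25<<0 -> acc=25 shift=7
  byte[4]=0x95 cont=1 payload=0x15=21: acc |= 21<<7 -> acc=2713 shift=14
  byte[5]=0xCC cont=1 payload=0x4C=76: acc |= 76<<14 -> acc=1247897 shift=21
  byte[6]=0x33 cont=0 payload=0x33=51: acc |= 51<<21 -> acc=108202649 shift=28 [end]
Varint 2: bytes[3:7] = 99 95 CC 33 -> value 108202649 (4 byte(s))
  byte[7]=0x91 cont=1 payload=0x11=17: acc |= 17<<0 -> acc=17 shift=7
  byte[8]=0x89 cont=1 payload=0x09=9: acc |= 9<<7 -> acc=1169 shift=14
  byte[9]=0x19 cont=0 payload=0x19=25: acc |= 25<<14 -> acc=410769 shift=21 [end]
Varint 3: bytes[7:10] = 91 89 19 -> value 410769 (3 byte(s))
  byte[10]=0x94 cont=1 payload=0x14=20: acc |= 20<<0 -> acc=20 shift=7
  byte[11]=0xCA cont=1 payload=0x4A=74: acc |= 74<<7 -> acc=9492 shift=14
  byte[12]=0x48 cont=0 payload=0x48=72: acc |= 72<<14 -> acc=1189140 shift=21 [end]
Varint 4: bytes[10:13] = 94 CA 48 -> value 1189140 (3 byte(s))
  byte[13]=0x48 cont=0 payload=0x48=72: acc |= 72<<0 -> acc=72 shift=7 [end]
Varint 5: bytes[13:14] = 48 -> value 72 (1 byte(s))

Answer: 3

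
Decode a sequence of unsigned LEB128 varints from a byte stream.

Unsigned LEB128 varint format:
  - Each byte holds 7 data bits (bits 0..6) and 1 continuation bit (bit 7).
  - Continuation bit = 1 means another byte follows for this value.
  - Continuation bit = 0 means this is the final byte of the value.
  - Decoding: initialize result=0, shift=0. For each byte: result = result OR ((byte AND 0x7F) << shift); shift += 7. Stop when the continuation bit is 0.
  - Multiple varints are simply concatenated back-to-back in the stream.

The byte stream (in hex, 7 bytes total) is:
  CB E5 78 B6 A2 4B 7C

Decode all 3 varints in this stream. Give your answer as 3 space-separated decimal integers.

Answer: 1979083 1233206 124

Derivation:
  byte[0]=0xCB cont=1 payload=0x4B=75: acc |= 75<<0 -> acc=75 shift=7
  byte[1]=0xE5 cont=1 payload=0x65=101: acc |= 101<<7 -> acc=13003 shift=14
  byte[2]=0x78 cont=0 payload=0x78=120: acc |= 120<<14 -> acc=1979083 shift=21 [end]
Varint 1: bytes[0:3] = CB E5 78 -> value 1979083 (3 byte(s))
  byte[3]=0xB6 cont=1 payload=0x36=54: acc |= 54<<0 -> acc=54 shift=7
  byte[4]=0xA2 cont=1 payload=0x22=34: acc |= 34<<7 -> acc=4406 shift=14
  byte[5]=0x4B cont=0 payload=0x4B=75: acc |= 75<<14 -> acc=1233206 shift=21 [end]
Varint 2: bytes[3:6] = B6 A2 4B -> value 1233206 (3 byte(s))
  byte[6]=0x7C cont=0 payload=0x7C=124: acc |= 124<<0 -> acc=124 shift=7 [end]
Varint 3: bytes[6:7] = 7C -> value 124 (1 byte(s))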